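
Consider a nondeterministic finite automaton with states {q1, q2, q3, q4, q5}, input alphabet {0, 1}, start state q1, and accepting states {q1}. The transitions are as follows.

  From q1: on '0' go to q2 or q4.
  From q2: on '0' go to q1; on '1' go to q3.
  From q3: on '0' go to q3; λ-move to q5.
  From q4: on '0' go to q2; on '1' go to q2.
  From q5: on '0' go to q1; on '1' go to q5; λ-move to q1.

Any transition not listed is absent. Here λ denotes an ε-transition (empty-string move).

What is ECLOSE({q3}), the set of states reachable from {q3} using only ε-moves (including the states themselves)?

Begin with {q3}.
ε-move q3 → q5; add q5.
ε-move q5 → q1; add q1.

{q1, q3, q5}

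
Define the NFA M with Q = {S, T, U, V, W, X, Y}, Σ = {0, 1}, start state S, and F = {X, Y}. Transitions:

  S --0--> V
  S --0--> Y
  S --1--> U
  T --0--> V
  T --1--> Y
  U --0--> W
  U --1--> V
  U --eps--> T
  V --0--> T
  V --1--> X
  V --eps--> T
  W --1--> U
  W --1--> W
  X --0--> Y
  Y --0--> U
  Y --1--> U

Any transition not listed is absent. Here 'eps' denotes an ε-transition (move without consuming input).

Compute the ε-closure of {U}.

Begin with {U}.
ε-move U → T; add T.

{T, U}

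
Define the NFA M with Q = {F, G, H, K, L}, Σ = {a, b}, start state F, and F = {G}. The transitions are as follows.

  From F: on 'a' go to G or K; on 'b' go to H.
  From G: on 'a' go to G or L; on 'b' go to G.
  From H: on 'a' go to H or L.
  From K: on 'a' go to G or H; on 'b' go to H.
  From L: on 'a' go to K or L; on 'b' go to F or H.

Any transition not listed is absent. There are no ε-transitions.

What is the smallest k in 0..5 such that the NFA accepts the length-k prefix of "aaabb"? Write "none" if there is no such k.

Start in {F}.
Read 'a': F→{G, K}; now {G, K}.
None of the earlier sets intersect F, but {G, K} does.

1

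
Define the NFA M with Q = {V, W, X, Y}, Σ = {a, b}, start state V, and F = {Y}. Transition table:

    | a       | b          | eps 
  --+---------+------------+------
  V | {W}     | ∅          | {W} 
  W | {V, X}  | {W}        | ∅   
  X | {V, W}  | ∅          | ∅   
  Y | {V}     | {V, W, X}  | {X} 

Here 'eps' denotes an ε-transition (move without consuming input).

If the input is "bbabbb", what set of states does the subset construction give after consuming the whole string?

Start: ε-closure({V}) = {V, W}.
Read 'b': {V, W} → {W}.
Read 'b': {W} → {W}.
Read 'a': {W} → {V, W, X}.
Read 'b': {V, W, X} → {W}.
Read 'b': {W} → {W}.
Read 'b': {W} → {W}.

{W}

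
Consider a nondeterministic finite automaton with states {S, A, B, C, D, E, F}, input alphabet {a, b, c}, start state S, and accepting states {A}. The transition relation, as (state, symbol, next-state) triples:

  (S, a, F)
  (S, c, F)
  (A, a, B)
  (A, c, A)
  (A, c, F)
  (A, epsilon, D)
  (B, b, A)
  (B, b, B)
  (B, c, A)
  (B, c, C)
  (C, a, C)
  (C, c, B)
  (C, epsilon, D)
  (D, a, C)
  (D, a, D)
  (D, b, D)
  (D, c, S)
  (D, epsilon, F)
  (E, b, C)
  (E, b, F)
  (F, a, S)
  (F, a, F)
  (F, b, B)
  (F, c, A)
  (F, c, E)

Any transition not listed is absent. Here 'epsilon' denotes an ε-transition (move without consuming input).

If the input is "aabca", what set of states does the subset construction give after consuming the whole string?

Start in {S}.
Read 'a': S→{F}; now {F}.
Read 'a': F→{S, F}; now {S, F}.
Read 'b': S→∅, F→{B}; now {B}.
Read 'c': B→{A, C}; union {A, C}; ε-closure = {A, C, D, F}.
Read 'a': A→{B}, C→{C}, D→{C, D}, F→{S, F}; now {S, B, C, D, F}.

{S, B, C, D, F}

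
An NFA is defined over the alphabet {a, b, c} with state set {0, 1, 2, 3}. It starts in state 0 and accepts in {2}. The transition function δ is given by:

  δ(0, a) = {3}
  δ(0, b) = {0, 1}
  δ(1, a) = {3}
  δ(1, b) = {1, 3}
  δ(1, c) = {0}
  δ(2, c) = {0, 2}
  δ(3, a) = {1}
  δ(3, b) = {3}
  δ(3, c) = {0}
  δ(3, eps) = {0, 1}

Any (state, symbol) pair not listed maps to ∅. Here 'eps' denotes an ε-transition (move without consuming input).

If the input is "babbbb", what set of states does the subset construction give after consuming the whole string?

Start in {0}.
Read 'b': 0→{0, 1}; now {0, 1}.
Read 'a': 0→{3}, 1→{3}; union {3}; ε-closure = {0, 1, 3}.
Read 'b': 0→{0, 1}, 1→{1, 3}, 3→{3}; now {0, 1, 3}.
Read 'b': 0→{0, 1}, 1→{1, 3}, 3→{3}; now {0, 1, 3}.
Read 'b': 0→{0, 1}, 1→{1, 3}, 3→{3}; now {0, 1, 3}.
Read 'b': 0→{0, 1}, 1→{1, 3}, 3→{3}; now {0, 1, 3}.

{0, 1, 3}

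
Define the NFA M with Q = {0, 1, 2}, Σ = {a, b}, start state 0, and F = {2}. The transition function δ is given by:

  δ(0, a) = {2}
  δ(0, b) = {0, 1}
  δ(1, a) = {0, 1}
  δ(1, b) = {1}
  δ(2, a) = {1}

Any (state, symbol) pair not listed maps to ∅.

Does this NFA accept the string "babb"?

No

Start in {0}.
Read 'b': {0} → {0, 1}.
Read 'a': {0, 1} → {0, 1, 2}.
Read 'b': {0, 1, 2} → {0, 1}.
Read 'b': {0, 1} → {0, 1}.
The final set {0, 1} contains no accepting state.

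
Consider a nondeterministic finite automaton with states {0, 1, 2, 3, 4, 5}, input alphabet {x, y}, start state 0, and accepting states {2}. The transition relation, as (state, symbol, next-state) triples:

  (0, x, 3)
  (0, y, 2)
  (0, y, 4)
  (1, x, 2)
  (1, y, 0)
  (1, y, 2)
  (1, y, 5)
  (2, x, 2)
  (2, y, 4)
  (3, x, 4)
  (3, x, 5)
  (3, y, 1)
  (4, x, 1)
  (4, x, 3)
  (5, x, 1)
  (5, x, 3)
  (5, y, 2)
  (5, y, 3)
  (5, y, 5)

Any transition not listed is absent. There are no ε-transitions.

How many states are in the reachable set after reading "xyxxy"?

1

Start in {0}.
Read 'x': {0} → {3}.
Read 'y': {3} → {1}.
Read 'x': {1} → {2}.
Read 'x': {2} → {2}.
Read 'y': {2} → {4}.
That set has 1 state.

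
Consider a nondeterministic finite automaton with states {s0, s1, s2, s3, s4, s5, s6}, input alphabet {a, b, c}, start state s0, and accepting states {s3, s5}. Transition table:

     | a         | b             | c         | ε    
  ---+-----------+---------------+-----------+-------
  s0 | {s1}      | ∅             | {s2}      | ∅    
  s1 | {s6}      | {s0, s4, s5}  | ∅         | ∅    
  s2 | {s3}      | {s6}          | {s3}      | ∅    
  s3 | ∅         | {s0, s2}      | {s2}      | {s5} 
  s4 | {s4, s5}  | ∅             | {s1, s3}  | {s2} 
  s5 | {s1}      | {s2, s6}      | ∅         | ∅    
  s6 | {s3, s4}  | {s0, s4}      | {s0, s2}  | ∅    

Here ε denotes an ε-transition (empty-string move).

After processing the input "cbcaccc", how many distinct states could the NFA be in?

1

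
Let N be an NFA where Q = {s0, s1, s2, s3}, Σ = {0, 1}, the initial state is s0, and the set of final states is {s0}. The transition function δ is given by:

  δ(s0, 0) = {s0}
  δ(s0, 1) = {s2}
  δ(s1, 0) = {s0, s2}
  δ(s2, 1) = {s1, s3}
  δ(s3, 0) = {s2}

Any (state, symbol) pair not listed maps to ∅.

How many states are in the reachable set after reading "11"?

2

Start in {s0}.
Read '1': s0→{s2}; now {s2}.
Read '1': s2→{s1, s3}; now {s1, s3}.
That set has 2 states.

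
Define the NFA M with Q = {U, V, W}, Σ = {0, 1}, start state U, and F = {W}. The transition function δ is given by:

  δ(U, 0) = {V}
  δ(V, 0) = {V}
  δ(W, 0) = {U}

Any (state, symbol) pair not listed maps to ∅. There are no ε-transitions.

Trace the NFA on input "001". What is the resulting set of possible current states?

∅

Start in {U}.
Read '0': U→{V}; now {V}.
Read '0': V→{V}; now {V}.
Read '1': V→∅; now ∅.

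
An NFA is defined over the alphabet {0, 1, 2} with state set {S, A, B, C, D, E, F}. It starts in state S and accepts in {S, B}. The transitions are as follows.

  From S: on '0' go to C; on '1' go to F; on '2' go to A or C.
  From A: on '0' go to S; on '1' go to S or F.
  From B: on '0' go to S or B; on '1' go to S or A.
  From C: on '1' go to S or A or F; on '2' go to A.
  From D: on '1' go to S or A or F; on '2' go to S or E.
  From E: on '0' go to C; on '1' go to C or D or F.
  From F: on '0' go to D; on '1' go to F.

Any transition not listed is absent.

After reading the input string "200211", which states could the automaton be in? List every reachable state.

Start in {S}.
Read '2': S→{A, C}; now {A, C}.
Read '0': A→{S}, C→∅; now {S}.
Read '0': S→{C}; now {C}.
Read '2': C→{A}; now {A}.
Read '1': A→{S, F}; now {S, F}.
Read '1': S→{F}, F→{F}; now {F}.

{F}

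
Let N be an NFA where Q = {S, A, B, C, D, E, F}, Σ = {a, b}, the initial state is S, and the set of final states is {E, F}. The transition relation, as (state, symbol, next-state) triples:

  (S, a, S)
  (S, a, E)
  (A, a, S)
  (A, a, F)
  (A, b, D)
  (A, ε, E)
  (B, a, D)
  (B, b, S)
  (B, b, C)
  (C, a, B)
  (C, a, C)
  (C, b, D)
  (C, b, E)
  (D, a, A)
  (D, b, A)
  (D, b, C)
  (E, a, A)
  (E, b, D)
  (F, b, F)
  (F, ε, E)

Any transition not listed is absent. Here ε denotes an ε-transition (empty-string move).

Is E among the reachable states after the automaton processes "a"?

Yes

Start in {S}.
Read 'a': S→{S, E}; now {S, E}.
State E is in {S, E}.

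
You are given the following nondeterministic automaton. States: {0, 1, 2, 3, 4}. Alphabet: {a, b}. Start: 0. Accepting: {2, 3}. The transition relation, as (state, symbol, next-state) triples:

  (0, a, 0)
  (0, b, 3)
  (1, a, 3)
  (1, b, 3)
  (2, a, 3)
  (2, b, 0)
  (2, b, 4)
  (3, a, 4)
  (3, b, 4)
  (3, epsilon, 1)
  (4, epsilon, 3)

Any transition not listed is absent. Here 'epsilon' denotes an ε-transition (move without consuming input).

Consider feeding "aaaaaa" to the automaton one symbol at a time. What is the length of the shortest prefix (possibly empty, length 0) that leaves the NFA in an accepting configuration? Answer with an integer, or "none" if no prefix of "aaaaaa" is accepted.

none

Start in {0}.
Read 'a': 0→{0}; now {0}.
Read 'a': 0→{0}; now {0}.
Read 'a': 0→{0}; now {0}.
Read 'a': 0→{0}; now {0}.
Read 'a': 0→{0}; now {0}.
Read 'a': 0→{0}; now {0}.
No reachable set along the way intersects F.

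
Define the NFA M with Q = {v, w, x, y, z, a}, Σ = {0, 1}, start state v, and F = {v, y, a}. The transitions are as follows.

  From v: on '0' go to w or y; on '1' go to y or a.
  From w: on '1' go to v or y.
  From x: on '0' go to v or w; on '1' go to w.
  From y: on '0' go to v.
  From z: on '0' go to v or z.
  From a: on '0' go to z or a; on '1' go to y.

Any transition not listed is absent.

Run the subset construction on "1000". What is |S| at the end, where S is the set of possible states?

5

Start in {v}.
Read '1': v→{y, a}; now {y, a}.
Read '0': y→{v}, a→{z, a}; now {v, z, a}.
Read '0': v→{w, y}, z→{v, z}, a→{z, a}; now {v, w, y, z, a}.
Read '0': v→{w, y}, w→∅, y→{v}, z→{v, z}, a→{z, a}; now {v, w, y, z, a}.
That set has 5 states.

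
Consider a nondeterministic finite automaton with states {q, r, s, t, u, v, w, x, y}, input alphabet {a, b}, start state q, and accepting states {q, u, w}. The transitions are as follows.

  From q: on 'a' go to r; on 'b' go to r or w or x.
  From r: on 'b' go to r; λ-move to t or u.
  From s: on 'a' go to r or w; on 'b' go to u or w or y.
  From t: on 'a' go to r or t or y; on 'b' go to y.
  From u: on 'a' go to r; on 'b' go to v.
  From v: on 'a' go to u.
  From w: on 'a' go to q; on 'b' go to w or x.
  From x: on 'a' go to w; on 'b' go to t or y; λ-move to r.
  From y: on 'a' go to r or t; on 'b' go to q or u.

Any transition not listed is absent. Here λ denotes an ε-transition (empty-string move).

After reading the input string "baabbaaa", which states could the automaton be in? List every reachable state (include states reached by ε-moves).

{r, t, u, y}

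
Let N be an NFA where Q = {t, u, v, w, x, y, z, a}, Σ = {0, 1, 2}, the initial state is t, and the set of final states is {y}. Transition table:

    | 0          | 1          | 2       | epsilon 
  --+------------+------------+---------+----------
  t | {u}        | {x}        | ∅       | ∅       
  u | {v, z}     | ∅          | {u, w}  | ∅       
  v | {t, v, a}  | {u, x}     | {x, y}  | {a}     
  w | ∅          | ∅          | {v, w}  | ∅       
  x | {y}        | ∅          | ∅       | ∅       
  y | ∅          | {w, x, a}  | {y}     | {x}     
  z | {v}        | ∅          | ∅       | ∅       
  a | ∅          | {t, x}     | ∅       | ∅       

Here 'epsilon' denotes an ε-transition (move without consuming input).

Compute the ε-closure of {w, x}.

{w, x}

Begin with {w, x}.
No ε-moves leave this set, so the closure equals the set itself.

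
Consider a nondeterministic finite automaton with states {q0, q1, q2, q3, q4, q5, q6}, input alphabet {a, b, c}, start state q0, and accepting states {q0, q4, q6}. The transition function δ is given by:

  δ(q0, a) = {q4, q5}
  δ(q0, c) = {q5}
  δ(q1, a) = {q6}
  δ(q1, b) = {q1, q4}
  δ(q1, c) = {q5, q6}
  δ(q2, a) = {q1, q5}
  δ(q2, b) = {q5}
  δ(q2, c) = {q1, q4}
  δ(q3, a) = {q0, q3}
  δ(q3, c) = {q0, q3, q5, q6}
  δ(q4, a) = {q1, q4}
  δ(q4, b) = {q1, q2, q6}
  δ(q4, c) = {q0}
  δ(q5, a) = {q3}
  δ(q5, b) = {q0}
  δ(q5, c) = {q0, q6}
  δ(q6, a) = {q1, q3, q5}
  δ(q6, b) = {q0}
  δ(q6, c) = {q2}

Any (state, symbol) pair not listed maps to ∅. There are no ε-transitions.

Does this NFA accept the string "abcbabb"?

Yes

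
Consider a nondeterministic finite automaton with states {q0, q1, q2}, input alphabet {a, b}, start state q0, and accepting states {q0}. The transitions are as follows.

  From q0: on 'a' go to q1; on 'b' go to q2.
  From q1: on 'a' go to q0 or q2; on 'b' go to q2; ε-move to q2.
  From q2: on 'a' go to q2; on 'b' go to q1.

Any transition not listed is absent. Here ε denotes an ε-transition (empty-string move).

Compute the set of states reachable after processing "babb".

Start in {q0}.
Read 'b': {q0} → {q2}.
Read 'a': {q2} → {q2}.
Read 'b': {q2} → {q1, q2}.
Read 'b': {q1, q2} → {q1, q2}.

{q1, q2}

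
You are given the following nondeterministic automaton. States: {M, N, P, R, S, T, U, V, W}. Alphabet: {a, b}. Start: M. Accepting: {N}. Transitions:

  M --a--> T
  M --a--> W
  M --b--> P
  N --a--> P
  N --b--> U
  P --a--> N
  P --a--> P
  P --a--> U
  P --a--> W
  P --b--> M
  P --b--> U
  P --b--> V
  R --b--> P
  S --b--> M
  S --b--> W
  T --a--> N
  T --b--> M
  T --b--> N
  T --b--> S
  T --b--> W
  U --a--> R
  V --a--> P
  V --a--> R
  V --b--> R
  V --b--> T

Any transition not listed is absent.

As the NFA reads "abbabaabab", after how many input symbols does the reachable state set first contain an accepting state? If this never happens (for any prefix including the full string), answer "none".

Start in {M}.
Read 'a': M→{T, W}; now {T, W}.
Read 'b': T→{M, N, S, W}, W→∅; now {M, N, S, W}.
None of the earlier sets intersect F, but {M, N, S, W} does.

2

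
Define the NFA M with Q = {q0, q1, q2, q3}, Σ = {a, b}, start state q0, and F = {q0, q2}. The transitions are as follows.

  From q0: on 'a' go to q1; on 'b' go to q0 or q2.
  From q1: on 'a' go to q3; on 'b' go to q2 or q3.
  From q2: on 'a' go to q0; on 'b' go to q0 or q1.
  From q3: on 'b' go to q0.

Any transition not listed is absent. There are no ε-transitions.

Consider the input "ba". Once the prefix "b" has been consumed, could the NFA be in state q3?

No

Start in {q0}.
Read 'b': q0→{q0, q2}; now {q0, q2}.
State q3 is not in {q0, q2}.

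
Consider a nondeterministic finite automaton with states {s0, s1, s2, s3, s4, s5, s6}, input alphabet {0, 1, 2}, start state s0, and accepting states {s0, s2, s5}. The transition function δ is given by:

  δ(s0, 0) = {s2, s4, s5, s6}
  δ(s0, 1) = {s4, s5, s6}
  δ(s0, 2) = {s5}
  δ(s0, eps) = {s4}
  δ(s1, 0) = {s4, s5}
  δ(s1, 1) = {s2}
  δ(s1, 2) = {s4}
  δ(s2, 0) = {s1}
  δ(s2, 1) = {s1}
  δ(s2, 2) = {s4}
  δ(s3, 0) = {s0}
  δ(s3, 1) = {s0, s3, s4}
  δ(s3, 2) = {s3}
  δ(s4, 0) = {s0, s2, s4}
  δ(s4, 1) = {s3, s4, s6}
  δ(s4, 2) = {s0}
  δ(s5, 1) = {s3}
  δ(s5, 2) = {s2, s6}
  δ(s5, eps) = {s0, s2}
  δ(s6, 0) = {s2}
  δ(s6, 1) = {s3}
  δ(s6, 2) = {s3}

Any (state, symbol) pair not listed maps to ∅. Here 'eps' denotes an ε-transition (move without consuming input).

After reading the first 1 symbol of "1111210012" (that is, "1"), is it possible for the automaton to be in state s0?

Yes

Start: ε-closure({s0}) = {s0, s4}.
Read '1': s0→{s4, s5, s6}, s4→{s3, s4, s6}; union {s3, s4, s5, s6}; ε-closure = {s0, s2, s3, s4, s5, s6}.
State s0 is in {s0, s2, s3, s4, s5, s6}.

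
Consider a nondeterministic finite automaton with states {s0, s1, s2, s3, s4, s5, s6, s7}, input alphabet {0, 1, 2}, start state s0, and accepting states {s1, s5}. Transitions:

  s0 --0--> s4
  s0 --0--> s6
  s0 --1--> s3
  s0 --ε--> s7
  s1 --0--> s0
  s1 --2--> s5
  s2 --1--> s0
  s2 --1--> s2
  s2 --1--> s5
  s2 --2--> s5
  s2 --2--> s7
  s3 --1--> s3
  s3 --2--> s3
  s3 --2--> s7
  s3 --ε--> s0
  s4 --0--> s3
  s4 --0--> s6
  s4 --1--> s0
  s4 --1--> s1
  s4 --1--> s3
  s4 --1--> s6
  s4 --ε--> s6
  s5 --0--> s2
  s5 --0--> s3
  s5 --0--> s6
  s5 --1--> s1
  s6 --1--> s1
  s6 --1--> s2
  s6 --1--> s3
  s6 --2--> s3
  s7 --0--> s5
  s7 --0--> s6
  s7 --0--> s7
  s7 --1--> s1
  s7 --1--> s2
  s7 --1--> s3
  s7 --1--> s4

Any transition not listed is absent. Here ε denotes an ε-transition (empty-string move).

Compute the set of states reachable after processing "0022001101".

Start: ε-closure({s0}) = {s0, s7}.
Read '0': s0→{s4, s6}, s7→{s5, s6, s7}; now {s4, s5, s6, s7}.
Read '0': s4→{s3, s6}, s5→{s2, s3, s6}, s6→∅, s7→{s5, s6, s7}; union {s2, s3, s5, s6, s7}; ε-closure = {s0, s2, s3, s5, s6, s7}.
Read '2': s0→∅, s2→{s5, s7}, s3→{s3, s7}, s5→∅, s6→{s3}, s7→∅; union {s3, s5, s7}; ε-closure = {s0, s3, s5, s7}.
Read '2': s0→∅, s3→{s3, s7}, s5→∅, s7→∅; union {s3, s7}; ε-closure = {s0, s3, s7}.
Read '0': s0→{s4, s6}, s3→∅, s7→{s5, s6, s7}; now {s4, s5, s6, s7}.
Read '0': s4→{s3, s6}, s5→{s2, s3, s6}, s6→∅, s7→{s5, s6, s7}; union {s2, s3, s5, s6, s7}; ε-closure = {s0, s2, s3, s5, s6, s7}.
Read '1': s0→{s3}, s2→{s0, s2, s5}, s3→{s3}, s5→{s1}, s6→{s1, s2, s3}, s7→{s1, s2, s3, s4}; union {s0, s1, s2, s3, s4, s5}; ε-closure = {s0, s1, s2, s3, s4, s5, s6, s7}.
Read '1': s0→{s3}, s1→∅, s2→{s0, s2, s5}, s3→{s3}, s4→{s0, s1, s3, s6}, s5→{s1}, s6→{s1, s2, s3}, s7→{s1, s2, s3, s4}; union {s0, s1, s2, s3, s4, s5, s6}; ε-closure = {s0, s1, s2, s3, s4, s5, s6, s7}.
Read '0': s0→{s4, s6}, s1→{s0}, s2→∅, s3→∅, s4→{s3, s6}, s5→{s2, s3, s6}, s6→∅, s7→{s5, s6, s7}; now {s0, s2, s3, s4, s5, s6, s7}.
Read '1': s0→{s3}, s2→{s0, s2, s5}, s3→{s3}, s4→{s0, s1, s3, s6}, s5→{s1}, s6→{s1, s2, s3}, s7→{s1, s2, s3, s4}; union {s0, s1, s2, s3, s4, s5, s6}; ε-closure = {s0, s1, s2, s3, s4, s5, s6, s7}.

{s0, s1, s2, s3, s4, s5, s6, s7}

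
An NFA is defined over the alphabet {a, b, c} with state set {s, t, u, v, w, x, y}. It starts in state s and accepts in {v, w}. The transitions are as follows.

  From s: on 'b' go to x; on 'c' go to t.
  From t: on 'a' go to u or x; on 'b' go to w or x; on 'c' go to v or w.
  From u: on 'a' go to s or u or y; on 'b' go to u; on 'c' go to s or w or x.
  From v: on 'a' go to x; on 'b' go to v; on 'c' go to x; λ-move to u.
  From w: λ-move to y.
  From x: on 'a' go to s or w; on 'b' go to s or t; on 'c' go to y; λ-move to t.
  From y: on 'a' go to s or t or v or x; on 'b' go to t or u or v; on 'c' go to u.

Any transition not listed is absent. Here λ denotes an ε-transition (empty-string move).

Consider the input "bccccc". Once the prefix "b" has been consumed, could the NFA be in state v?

No

Start in {s}.
Read 'b': s→{x}; union {x}; ε-closure = {t, x}.
State v is not in {t, x}.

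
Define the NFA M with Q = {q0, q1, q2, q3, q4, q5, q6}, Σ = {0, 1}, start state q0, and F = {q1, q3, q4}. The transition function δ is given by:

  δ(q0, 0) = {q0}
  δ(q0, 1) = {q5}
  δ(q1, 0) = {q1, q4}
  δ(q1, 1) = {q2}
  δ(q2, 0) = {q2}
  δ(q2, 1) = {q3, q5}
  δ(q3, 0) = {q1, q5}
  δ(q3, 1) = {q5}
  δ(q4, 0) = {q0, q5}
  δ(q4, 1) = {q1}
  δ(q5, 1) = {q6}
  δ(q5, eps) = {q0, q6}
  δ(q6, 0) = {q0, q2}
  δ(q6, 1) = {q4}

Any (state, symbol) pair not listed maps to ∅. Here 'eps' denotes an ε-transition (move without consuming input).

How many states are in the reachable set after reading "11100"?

6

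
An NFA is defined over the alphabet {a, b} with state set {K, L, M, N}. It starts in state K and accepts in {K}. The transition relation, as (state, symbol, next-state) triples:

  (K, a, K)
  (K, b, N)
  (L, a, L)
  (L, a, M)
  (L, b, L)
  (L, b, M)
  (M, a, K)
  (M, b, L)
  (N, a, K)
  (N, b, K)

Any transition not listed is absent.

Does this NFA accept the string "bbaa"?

Yes

Start in {K}.
Read 'b': {K} → {N}.
Read 'b': {N} → {K}.
Read 'a': {K} → {K}.
Read 'a': {K} → {K}.
The final set {K} contains the accepting state K.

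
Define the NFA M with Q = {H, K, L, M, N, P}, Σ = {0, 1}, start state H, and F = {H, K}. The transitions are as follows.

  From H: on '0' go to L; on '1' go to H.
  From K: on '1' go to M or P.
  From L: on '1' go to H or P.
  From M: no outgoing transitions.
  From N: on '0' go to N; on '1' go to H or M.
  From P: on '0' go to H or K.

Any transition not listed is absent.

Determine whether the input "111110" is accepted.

Start in {H}.
Read '1': {H} → {H}.
Read '1': {H} → {H}.
Read '1': {H} → {H}.
Read '1': {H} → {H}.
Read '1': {H} → {H}.
Read '0': {H} → {L}.
The final set {L} contains no accepting state.

No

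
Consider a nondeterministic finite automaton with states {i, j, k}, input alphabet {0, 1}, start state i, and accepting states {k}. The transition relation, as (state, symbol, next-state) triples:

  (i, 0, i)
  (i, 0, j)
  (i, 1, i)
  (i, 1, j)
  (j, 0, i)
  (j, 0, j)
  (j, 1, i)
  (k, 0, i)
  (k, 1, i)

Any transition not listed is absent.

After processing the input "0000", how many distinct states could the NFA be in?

Start in {i}.
Read '0': i→{i, j}; now {i, j}.
Read '0': i→{i, j}, j→{i, j}; now {i, j}.
Read '0': i→{i, j}, j→{i, j}; now {i, j}.
Read '0': i→{i, j}, j→{i, j}; now {i, j}.
That set has 2 states.

2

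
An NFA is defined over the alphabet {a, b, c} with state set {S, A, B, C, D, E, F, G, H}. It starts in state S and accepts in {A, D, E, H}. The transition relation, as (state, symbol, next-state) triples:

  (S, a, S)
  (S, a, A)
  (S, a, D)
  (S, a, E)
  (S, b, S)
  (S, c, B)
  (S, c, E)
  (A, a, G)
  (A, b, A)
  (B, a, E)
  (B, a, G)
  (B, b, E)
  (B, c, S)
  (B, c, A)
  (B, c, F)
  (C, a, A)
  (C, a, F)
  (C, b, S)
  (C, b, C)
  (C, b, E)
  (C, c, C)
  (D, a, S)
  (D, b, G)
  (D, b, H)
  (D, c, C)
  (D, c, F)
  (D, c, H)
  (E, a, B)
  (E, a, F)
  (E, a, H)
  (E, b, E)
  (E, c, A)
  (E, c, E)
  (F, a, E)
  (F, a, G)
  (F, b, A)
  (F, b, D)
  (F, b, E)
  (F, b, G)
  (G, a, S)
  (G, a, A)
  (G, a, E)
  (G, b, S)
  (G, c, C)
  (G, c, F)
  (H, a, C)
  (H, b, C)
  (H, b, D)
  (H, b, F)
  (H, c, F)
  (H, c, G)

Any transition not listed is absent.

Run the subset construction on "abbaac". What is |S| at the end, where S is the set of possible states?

8

Start in {S}.
Read 'a': {S} → {S, A, D, E}.
Read 'b': {S, A, D, E} → {S, A, E, G, H}.
Read 'b': {S, A, E, G, H} → {S, A, C, D, E, F}.
Read 'a': {S, A, C, D, E, F} → {S, A, B, D, E, F, G, H}.
Read 'a': {S, A, B, D, E, F, G, H} → {S, A, B, C, D, E, F, G, H}.
Read 'c': {S, A, B, C, D, E, F, G, H} → {S, A, B, C, E, F, G, H}.
That set has 8 states.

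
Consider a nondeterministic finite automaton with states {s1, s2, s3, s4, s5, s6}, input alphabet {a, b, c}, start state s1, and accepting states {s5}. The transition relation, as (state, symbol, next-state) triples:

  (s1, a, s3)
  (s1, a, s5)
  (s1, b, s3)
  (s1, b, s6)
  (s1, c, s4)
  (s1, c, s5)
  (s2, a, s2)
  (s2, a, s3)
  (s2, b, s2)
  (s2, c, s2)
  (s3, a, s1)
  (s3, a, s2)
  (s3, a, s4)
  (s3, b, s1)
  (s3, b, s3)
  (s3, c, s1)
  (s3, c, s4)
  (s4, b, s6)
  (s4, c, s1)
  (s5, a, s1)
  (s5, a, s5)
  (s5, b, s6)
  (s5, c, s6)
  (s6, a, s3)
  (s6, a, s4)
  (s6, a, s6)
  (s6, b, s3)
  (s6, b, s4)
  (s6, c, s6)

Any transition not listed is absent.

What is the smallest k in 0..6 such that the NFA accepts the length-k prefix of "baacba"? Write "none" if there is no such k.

Start in {s1}.
Read 'b': s1→{s3, s6}; now {s3, s6}.
Read 'a': s3→{s1, s2, s4}, s6→{s3, s4, s6}; now {s1, s2, s3, s4, s6}.
Read 'a': s1→{s3, s5}, s2→{s2, s3}, s3→{s1, s2, s4}, s4→∅, s6→{s3, s4, s6}; now {s1, s2, s3, s4, s5, s6}.
None of the earlier sets intersect F, but {s1, s2, s3, s4, s5, s6} does.

3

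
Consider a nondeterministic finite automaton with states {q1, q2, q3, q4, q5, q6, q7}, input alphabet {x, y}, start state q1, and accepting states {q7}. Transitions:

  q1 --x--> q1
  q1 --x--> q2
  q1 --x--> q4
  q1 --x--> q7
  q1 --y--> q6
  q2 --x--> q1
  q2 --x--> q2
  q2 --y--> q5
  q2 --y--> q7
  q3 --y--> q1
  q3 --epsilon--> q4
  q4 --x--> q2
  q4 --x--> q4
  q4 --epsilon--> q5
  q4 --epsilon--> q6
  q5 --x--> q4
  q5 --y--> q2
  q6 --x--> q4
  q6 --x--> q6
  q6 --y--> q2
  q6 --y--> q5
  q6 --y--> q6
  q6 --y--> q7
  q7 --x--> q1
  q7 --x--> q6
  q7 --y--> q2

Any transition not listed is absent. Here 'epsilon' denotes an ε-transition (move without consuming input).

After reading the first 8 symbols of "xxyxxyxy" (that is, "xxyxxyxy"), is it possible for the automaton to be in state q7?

Start in {q1}.
Read 'x': q1→{q1, q2, q4, q7}; union {q1, q2, q4, q7}; ε-closure = {q1, q2, q4, q5, q6, q7}.
Read 'x': q1→{q1, q2, q4, q7}, q2→{q1, q2}, q4→{q2, q4}, q5→{q4}, q6→{q4, q6}, q7→{q1, q6}; union {q1, q2, q4, q6, q7}; ε-closure = {q1, q2, q4, q5, q6, q7}.
Read 'y': q1→{q6}, q2→{q5, q7}, q4→∅, q5→{q2}, q6→{q2, q5, q6, q7}, q7→{q2}; now {q2, q5, q6, q7}.
Read 'x': q2→{q1, q2}, q5→{q4}, q6→{q4, q6}, q7→{q1, q6}; union {q1, q2, q4, q6}; ε-closure = {q1, q2, q4, q5, q6}.
Read 'x': q1→{q1, q2, q4, q7}, q2→{q1, q2}, q4→{q2, q4}, q5→{q4}, q6→{q4, q6}; union {q1, q2, q4, q6, q7}; ε-closure = {q1, q2, q4, q5, q6, q7}.
Read 'y': q1→{q6}, q2→{q5, q7}, q4→∅, q5→{q2}, q6→{q2, q5, q6, q7}, q7→{q2}; now {q2, q5, q6, q7}.
Read 'x': q2→{q1, q2}, q5→{q4}, q6→{q4, q6}, q7→{q1, q6}; union {q1, q2, q4, q6}; ε-closure = {q1, q2, q4, q5, q6}.
Read 'y': q1→{q6}, q2→{q5, q7}, q4→∅, q5→{q2}, q6→{q2, q5, q6, q7}; now {q2, q5, q6, q7}.
State q7 is in {q2, q5, q6, q7}.

Yes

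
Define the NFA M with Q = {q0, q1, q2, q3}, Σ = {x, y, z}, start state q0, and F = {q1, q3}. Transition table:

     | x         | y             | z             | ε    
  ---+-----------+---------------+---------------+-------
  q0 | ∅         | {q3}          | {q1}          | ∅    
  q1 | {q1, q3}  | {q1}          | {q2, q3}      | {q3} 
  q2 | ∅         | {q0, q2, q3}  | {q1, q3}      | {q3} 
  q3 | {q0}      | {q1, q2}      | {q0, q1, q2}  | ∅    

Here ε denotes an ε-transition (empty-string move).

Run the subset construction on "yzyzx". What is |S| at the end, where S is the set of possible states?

3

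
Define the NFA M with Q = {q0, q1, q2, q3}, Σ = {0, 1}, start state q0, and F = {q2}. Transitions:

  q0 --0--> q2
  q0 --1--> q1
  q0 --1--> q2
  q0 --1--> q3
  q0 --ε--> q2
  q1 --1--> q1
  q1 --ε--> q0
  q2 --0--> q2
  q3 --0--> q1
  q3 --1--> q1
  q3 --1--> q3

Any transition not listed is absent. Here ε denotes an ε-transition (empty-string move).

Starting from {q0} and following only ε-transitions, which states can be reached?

{q0, q2}

Begin with {q0}.
ε-move q0 → q2; add q2.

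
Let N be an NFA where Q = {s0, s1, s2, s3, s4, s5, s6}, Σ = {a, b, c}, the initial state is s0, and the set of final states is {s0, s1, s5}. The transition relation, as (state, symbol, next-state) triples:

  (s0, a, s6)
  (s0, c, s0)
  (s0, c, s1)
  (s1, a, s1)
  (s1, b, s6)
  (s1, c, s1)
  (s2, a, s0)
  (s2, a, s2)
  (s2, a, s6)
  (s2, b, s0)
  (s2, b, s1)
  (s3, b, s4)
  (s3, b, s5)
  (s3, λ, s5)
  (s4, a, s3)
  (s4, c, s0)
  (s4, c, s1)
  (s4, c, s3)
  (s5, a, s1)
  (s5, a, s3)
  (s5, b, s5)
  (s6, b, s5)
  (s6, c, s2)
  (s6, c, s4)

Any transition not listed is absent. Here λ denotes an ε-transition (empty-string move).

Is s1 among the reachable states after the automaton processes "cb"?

No

Start in {s0}.
Read 'c': {s0} → {s0, s1}.
Read 'b': {s0, s1} → {s6}.
State s1 is not in {s6}.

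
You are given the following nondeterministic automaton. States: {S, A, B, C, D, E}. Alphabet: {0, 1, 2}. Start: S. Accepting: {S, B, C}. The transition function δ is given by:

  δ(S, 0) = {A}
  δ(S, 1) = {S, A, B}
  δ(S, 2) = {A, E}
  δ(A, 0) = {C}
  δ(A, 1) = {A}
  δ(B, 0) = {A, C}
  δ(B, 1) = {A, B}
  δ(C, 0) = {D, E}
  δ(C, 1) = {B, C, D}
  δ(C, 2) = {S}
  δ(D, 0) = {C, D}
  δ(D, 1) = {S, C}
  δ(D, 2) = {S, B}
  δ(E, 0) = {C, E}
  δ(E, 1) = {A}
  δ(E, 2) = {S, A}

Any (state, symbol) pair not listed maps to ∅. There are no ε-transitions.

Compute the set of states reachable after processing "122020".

{A}

Start in {S}.
Read '1': S→{S, A, B}; now {S, A, B}.
Read '2': S→{A, E}, A→∅, B→∅; now {A, E}.
Read '2': A→∅, E→{S, A}; now {S, A}.
Read '0': S→{A}, A→{C}; now {A, C}.
Read '2': A→∅, C→{S}; now {S}.
Read '0': S→{A}; now {A}.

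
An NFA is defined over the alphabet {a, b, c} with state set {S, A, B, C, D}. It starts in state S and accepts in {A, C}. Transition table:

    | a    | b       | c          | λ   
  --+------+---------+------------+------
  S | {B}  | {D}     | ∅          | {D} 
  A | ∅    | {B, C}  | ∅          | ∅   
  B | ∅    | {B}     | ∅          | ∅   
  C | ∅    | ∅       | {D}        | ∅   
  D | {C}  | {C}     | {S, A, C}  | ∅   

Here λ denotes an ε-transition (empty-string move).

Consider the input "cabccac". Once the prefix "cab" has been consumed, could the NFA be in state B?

Start: ε-closure({S}) = {S, D}.
Read 'c': {S, D} → {S, A, C, D}.
Read 'a': {S, A, C, D} → {B, C}.
Read 'b': {B, C} → {B}.
State B is in {B}.

Yes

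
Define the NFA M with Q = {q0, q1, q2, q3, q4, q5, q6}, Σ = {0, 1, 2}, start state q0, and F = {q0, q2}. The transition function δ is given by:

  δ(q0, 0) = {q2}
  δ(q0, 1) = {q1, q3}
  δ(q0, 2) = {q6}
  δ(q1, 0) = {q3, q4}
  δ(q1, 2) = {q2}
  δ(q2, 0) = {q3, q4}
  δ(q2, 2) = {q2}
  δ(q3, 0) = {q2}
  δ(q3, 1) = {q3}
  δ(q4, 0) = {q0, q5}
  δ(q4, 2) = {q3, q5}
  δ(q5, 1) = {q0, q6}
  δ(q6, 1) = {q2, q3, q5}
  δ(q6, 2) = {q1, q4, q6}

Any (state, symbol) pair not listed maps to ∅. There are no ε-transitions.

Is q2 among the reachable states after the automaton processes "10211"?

Start in {q0}.
Read '1': {q0} → {q1, q3}.
Read '0': {q1, q3} → {q2, q3, q4}.
Read '2': {q2, q3, q4} → {q2, q3, q5}.
Read '1': {q2, q3, q5} → {q0, q3, q6}.
Read '1': {q0, q3, q6} → {q1, q2, q3, q5}.
State q2 is in {q1, q2, q3, q5}.

Yes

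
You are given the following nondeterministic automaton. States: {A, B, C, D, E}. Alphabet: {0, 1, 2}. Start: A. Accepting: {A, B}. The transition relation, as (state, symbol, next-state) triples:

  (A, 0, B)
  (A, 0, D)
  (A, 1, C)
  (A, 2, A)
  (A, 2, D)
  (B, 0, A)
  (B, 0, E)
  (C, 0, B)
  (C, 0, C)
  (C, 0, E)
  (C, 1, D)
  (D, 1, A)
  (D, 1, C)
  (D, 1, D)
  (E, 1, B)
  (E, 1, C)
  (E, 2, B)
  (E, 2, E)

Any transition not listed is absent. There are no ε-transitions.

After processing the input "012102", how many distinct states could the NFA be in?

Start in {A}.
Read '0': A→{B, D}; now {B, D}.
Read '1': B→∅, D→{A, C, D}; now {A, C, D}.
Read '2': A→{A, D}, C→∅, D→∅; now {A, D}.
Read '1': A→{C}, D→{A, C, D}; now {A, C, D}.
Read '0': A→{B, D}, C→{B, C, E}, D→∅; now {B, C, D, E}.
Read '2': B→∅, C→∅, D→∅, E→{B, E}; now {B, E}.
That set has 2 states.

2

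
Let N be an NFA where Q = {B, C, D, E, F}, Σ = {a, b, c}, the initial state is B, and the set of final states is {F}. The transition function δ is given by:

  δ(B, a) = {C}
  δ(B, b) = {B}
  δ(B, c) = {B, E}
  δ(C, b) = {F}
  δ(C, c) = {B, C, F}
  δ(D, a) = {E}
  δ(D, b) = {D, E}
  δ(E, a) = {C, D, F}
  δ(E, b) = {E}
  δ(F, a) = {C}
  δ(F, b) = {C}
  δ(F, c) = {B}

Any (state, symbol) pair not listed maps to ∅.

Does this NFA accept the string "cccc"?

Start in {B}.
Read 'c': {B} → {B, E}.
Read 'c': {B, E} → {B, E}.
Read 'c': {B, E} → {B, E}.
Read 'c': {B, E} → {B, E}.
The final set {B, E} contains no accepting state.

No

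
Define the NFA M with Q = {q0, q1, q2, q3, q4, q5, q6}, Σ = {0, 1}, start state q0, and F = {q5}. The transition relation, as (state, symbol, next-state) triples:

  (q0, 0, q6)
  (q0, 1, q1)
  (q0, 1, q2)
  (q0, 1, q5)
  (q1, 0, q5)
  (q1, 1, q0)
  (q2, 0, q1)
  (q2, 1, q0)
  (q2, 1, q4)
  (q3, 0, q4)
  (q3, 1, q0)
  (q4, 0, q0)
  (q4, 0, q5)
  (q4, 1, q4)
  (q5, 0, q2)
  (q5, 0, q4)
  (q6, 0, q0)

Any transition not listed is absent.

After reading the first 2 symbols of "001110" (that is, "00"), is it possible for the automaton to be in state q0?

Start in {q0}.
Read '0': {q0} → {q6}.
Read '0': {q6} → {q0}.
State q0 is in {q0}.

Yes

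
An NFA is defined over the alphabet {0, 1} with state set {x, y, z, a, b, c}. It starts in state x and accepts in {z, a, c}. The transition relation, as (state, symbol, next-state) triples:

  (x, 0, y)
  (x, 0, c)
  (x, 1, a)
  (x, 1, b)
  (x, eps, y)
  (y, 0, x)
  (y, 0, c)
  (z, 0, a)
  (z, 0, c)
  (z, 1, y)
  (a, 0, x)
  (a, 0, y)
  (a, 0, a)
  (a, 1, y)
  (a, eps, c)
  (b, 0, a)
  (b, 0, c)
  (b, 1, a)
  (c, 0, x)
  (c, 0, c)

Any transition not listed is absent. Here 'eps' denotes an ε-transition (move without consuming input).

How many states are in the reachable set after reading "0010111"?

1

Start: ε-closure({x}) = {x, y}.
Read '0': {x, y} → {x, y, c}.
Read '0': {x, y, c} → {x, y, c}.
Read '1': {x, y, c} → {a, b, c}.
Read '0': {a, b, c} → {x, y, a, c}.
Read '1': {x, y, a, c} → {y, a, b, c}.
Read '1': {y, a, b, c} → {y, a, c}.
Read '1': {y, a, c} → {y}.
That set has 1 state.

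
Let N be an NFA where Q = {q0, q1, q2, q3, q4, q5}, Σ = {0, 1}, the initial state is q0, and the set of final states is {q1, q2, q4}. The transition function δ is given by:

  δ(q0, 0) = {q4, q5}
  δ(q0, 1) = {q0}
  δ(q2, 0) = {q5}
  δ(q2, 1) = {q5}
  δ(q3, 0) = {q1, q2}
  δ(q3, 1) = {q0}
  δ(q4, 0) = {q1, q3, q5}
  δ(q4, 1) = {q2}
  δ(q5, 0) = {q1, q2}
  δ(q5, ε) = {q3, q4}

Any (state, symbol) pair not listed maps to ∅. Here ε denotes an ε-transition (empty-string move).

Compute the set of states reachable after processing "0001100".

{q1, q2, q3, q4, q5}

Start in {q0}.
Read '0': q0→{q4, q5}; union {q4, q5}; ε-closure = {q3, q4, q5}.
Read '0': q3→{q1, q2}, q4→{q1, q3, q5}, q5→{q1, q2}; union {q1, q2, q3, q5}; ε-closure = {q1, q2, q3, q4, q5}.
Read '0': q1→∅, q2→{q5}, q3→{q1, q2}, q4→{q1, q3, q5}, q5→{q1, q2}; union {q1, q2, q3, q5}; ε-closure = {q1, q2, q3, q4, q5}.
Read '1': q1→∅, q2→{q5}, q3→{q0}, q4→{q2}, q5→∅; union {q0, q2, q5}; ε-closure = {q0, q2, q3, q4, q5}.
Read '1': q0→{q0}, q2→{q5}, q3→{q0}, q4→{q2}, q5→∅; union {q0, q2, q5}; ε-closure = {q0, q2, q3, q4, q5}.
Read '0': q0→{q4, q5}, q2→{q5}, q3→{q1, q2}, q4→{q1, q3, q5}, q5→{q1, q2}; now {q1, q2, q3, q4, q5}.
Read '0': q1→∅, q2→{q5}, q3→{q1, q2}, q4→{q1, q3, q5}, q5→{q1, q2}; union {q1, q2, q3, q5}; ε-closure = {q1, q2, q3, q4, q5}.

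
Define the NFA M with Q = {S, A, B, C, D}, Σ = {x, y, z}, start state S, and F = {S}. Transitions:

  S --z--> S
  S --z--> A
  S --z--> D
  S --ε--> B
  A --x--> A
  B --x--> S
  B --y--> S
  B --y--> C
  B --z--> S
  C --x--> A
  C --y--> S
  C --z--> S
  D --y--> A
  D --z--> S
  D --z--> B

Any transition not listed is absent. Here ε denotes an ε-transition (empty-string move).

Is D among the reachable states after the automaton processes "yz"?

Yes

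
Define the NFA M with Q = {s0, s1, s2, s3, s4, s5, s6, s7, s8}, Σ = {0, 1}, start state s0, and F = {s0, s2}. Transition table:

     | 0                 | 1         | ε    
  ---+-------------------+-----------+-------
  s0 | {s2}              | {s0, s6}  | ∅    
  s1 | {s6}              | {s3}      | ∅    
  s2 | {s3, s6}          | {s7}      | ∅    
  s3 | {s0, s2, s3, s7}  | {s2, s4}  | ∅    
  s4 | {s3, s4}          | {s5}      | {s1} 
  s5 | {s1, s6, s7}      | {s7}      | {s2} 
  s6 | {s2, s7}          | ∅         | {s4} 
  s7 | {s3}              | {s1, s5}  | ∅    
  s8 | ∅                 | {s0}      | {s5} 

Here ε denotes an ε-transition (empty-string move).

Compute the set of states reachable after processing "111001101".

Start in {s0}.
Read '1': s0→{s0, s6}; union {s0, s6}; ε-closure = {s0, s1, s4, s6}.
Read '1': s0→{s0, s6}, s1→{s3}, s4→{s5}, s6→∅; union {s0, s3, s5, s6}; ε-closure = {s0, s1, s2, s3, s4, s5, s6}.
Read '1': s0→{s0, s6}, s1→{s3}, s2→{s7}, s3→{s2, s4}, s4→{s5}, s5→{s7}, s6→∅; union {s0, s2, s3, s4, s5, s6, s7}; ε-closure = {s0, s1, s2, s3, s4, s5, s6, s7}.
Read '0': s0→{s2}, s1→{s6}, s2→{s3, s6}, s3→{s0, s2, s3, s7}, s4→{s3, s4}, s5→{s1, s6, s7}, s6→{s2, s7}, s7→{s3}; now {s0, s1, s2, s3, s4, s6, s7}.
Read '0': s0→{s2}, s1→{s6}, s2→{s3, s6}, s3→{s0, s2, s3, s7}, s4→{s3, s4}, s6→{s2, s7}, s7→{s3}; union {s0, s2, s3, s4, s6, s7}; ε-closure = {s0, s1, s2, s3, s4, s6, s7}.
Read '1': s0→{s0, s6}, s1→{s3}, s2→{s7}, s3→{s2, s4}, s4→{s5}, s6→∅, s7→{s1, s5}; now {s0, s1, s2, s3, s4, s5, s6, s7}.
Read '1': s0→{s0, s6}, s1→{s3}, s2→{s7}, s3→{s2, s4}, s4→{s5}, s5→{s7}, s6→∅, s7→{s1, s5}; now {s0, s1, s2, s3, s4, s5, s6, s7}.
Read '0': s0→{s2}, s1→{s6}, s2→{s3, s6}, s3→{s0, s2, s3, s7}, s4→{s3, s4}, s5→{s1, s6, s7}, s6→{s2, s7}, s7→{s3}; now {s0, s1, s2, s3, s4, s6, s7}.
Read '1': s0→{s0, s6}, s1→{s3}, s2→{s7}, s3→{s2, s4}, s4→{s5}, s6→∅, s7→{s1, s5}; now {s0, s1, s2, s3, s4, s5, s6, s7}.

{s0, s1, s2, s3, s4, s5, s6, s7}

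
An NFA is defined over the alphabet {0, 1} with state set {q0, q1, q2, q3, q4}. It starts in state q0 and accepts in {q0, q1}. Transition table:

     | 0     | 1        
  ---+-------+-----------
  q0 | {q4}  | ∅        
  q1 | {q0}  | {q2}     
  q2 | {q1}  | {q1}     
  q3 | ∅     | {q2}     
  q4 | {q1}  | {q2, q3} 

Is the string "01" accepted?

Start in {q0}.
Read '0': q0→{q4}; now {q4}.
Read '1': q4→{q2, q3}; now {q2, q3}.
The final set {q2, q3} contains no accepting state.

No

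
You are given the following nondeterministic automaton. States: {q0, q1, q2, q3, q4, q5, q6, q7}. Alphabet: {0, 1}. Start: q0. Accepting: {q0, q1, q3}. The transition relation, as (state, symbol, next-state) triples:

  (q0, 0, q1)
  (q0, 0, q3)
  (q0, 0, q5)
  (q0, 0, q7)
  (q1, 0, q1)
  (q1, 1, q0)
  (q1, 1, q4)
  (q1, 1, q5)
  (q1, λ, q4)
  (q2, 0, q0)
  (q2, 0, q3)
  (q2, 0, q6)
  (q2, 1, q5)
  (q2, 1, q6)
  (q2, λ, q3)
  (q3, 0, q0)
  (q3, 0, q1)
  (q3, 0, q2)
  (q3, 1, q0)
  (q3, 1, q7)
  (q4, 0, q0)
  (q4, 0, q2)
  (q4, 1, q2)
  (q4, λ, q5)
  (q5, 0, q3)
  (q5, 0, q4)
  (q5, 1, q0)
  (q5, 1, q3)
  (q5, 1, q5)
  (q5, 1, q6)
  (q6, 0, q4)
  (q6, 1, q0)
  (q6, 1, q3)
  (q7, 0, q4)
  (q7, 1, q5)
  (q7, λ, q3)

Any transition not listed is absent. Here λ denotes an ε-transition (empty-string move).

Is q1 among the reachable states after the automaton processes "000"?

Yes

Start in {q0}.
Read '0': {q0} → {q1, q3, q4, q5, q7}.
Read '0': {q1, q3, q4, q5, q7} → {q0, q1, q2, q3, q4, q5}.
Read '0': {q0, q1, q2, q3, q4, q5} → {q0, q1, q2, q3, q4, q5, q6, q7}.
State q1 is in {q0, q1, q2, q3, q4, q5, q6, q7}.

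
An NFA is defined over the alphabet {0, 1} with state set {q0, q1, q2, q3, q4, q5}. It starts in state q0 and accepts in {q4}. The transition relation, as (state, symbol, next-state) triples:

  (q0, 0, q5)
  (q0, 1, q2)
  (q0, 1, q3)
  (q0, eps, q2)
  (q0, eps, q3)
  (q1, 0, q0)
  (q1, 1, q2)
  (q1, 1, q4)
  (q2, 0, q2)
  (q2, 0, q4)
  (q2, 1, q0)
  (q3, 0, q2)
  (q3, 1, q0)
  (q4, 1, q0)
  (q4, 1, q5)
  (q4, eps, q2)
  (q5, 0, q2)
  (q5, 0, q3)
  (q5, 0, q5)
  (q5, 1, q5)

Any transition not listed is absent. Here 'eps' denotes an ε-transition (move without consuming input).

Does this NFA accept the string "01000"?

Yes

Start: ε-closure({q0}) = {q0, q2, q3}.
Read '0': {q0, q2, q3} → {q2, q4, q5}.
Read '1': {q2, q4, q5} → {q0, q2, q3, q5}.
Read '0': {q0, q2, q3, q5} → {q2, q3, q4, q5}.
Read '0': {q2, q3, q4, q5} → {q2, q3, q4, q5}.
Read '0': {q2, q3, q4, q5} → {q2, q3, q4, q5}.
The final set {q2, q3, q4, q5} contains the accepting state q4.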